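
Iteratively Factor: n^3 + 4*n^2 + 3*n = (n + 1)*(n^2 + 3*n) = n*(n + 1)*(n + 3)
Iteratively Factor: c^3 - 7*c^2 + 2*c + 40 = (c + 2)*(c^2 - 9*c + 20) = (c - 4)*(c + 2)*(c - 5)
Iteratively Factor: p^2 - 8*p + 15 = (p - 5)*(p - 3)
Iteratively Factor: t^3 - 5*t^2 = (t)*(t^2 - 5*t) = t*(t - 5)*(t)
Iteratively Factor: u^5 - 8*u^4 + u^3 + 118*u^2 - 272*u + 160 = (u - 2)*(u^4 - 6*u^3 - 11*u^2 + 96*u - 80) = (u - 4)*(u - 2)*(u^3 - 2*u^2 - 19*u + 20) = (u - 4)*(u - 2)*(u - 1)*(u^2 - u - 20) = (u - 5)*(u - 4)*(u - 2)*(u - 1)*(u + 4)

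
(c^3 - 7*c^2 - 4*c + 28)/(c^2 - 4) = c - 7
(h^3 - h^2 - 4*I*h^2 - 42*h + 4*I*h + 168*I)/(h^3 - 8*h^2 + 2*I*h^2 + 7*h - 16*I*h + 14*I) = (h^2 + h*(6 - 4*I) - 24*I)/(h^2 + h*(-1 + 2*I) - 2*I)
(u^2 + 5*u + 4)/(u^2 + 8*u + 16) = (u + 1)/(u + 4)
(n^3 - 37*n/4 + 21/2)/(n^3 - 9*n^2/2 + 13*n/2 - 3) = (n + 7/2)/(n - 1)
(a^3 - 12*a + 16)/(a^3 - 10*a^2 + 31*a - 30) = (a^2 + 2*a - 8)/(a^2 - 8*a + 15)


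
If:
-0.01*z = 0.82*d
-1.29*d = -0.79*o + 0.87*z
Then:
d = -0.0121951219512195*z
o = 1.08135226921889*z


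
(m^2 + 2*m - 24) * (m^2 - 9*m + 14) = m^4 - 7*m^3 - 28*m^2 + 244*m - 336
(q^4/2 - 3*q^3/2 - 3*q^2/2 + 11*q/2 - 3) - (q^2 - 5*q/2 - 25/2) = q^4/2 - 3*q^3/2 - 5*q^2/2 + 8*q + 19/2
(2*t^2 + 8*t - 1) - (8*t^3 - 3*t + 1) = -8*t^3 + 2*t^2 + 11*t - 2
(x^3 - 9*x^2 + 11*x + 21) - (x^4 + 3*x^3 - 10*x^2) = -x^4 - 2*x^3 + x^2 + 11*x + 21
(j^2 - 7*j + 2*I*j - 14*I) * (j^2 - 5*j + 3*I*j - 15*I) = j^4 - 12*j^3 + 5*I*j^3 + 29*j^2 - 60*I*j^2 + 72*j + 175*I*j - 210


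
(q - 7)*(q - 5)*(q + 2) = q^3 - 10*q^2 + 11*q + 70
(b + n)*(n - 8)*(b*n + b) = b^2*n^2 - 7*b^2*n - 8*b^2 + b*n^3 - 7*b*n^2 - 8*b*n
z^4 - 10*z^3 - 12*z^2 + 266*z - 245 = (z - 7)^2*(z - 1)*(z + 5)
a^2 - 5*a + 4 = (a - 4)*(a - 1)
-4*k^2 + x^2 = (-2*k + x)*(2*k + x)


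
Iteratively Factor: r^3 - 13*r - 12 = (r + 3)*(r^2 - 3*r - 4) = (r + 1)*(r + 3)*(r - 4)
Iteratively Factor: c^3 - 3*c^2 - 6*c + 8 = (c - 1)*(c^2 - 2*c - 8) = (c - 4)*(c - 1)*(c + 2)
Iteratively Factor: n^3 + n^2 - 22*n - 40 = (n + 4)*(n^2 - 3*n - 10) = (n - 5)*(n + 4)*(n + 2)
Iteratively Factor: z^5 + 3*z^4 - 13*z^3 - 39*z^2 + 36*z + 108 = (z + 3)*(z^4 - 13*z^2 + 36) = (z - 3)*(z + 3)*(z^3 + 3*z^2 - 4*z - 12) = (z - 3)*(z - 2)*(z + 3)*(z^2 + 5*z + 6) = (z - 3)*(z - 2)*(z + 3)^2*(z + 2)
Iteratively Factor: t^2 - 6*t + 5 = (t - 1)*(t - 5)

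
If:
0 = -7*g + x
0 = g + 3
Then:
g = -3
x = -21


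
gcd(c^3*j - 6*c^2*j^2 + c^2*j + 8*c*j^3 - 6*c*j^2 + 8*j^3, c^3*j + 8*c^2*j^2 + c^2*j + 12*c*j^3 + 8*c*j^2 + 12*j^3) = c*j + j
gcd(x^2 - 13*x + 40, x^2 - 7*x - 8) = x - 8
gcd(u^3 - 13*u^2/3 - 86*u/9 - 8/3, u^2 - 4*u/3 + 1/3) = 1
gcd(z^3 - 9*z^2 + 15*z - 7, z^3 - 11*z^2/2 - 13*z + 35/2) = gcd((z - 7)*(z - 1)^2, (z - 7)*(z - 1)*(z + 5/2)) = z^2 - 8*z + 7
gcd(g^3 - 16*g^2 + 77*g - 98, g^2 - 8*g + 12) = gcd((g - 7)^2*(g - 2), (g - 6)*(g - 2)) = g - 2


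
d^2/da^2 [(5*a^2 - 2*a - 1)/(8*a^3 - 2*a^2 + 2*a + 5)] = 2*(320*a^6 - 384*a^5 - 528*a^4 - 1228*a^3 + 570*a^2 + 72*a + 131)/(512*a^9 - 384*a^8 + 480*a^7 + 760*a^6 - 360*a^5 + 516*a^4 + 488*a^3 - 90*a^2 + 150*a + 125)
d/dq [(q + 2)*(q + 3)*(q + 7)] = 3*q^2 + 24*q + 41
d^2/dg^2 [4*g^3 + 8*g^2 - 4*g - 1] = 24*g + 16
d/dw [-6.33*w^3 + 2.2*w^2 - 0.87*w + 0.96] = -18.99*w^2 + 4.4*w - 0.87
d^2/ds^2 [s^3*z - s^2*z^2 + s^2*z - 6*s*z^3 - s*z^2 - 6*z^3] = 2*z*(3*s - z + 1)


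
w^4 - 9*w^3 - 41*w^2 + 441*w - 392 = (w - 8)*(w - 7)*(w - 1)*(w + 7)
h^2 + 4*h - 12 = (h - 2)*(h + 6)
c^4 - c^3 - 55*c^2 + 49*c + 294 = (c - 7)*(c - 3)*(c + 2)*(c + 7)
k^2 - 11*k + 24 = (k - 8)*(k - 3)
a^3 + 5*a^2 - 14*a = a*(a - 2)*(a + 7)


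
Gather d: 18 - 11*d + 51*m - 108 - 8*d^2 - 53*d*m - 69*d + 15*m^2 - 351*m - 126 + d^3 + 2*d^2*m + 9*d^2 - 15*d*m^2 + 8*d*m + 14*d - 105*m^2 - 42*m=d^3 + d^2*(2*m + 1) + d*(-15*m^2 - 45*m - 66) - 90*m^2 - 342*m - 216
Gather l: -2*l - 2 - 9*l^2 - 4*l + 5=-9*l^2 - 6*l + 3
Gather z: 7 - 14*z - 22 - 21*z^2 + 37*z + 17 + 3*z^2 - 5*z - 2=-18*z^2 + 18*z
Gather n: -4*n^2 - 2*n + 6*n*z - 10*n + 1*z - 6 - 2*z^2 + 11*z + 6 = -4*n^2 + n*(6*z - 12) - 2*z^2 + 12*z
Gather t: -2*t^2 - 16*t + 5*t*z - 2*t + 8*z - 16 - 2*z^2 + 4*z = -2*t^2 + t*(5*z - 18) - 2*z^2 + 12*z - 16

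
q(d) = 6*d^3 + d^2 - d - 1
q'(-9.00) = 1439.00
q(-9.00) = -4285.00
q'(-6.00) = 635.00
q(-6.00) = -1255.00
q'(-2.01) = 67.70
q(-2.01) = -43.67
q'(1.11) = 23.40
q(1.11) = 7.33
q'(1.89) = 67.08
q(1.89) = 41.19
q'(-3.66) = 232.80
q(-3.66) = -278.11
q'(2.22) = 92.15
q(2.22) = 67.35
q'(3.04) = 171.43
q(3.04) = 173.77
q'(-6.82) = 822.58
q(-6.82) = -1850.96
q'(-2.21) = 82.49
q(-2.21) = -58.67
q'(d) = 18*d^2 + 2*d - 1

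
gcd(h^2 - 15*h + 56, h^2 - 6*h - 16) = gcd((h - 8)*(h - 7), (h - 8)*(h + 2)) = h - 8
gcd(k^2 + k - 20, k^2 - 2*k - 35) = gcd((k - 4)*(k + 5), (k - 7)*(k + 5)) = k + 5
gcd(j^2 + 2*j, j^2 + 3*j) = j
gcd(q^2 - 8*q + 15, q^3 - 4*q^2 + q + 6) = q - 3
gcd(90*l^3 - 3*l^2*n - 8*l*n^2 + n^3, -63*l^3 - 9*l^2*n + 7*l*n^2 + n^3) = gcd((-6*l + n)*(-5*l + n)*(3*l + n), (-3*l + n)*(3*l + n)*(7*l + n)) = 3*l + n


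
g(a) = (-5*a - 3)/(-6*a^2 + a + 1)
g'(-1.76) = -0.08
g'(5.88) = -0.03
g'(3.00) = -0.15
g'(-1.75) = -0.08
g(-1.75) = -0.30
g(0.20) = -4.17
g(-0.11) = -3.00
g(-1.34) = -0.33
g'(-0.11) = 2.39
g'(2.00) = -0.44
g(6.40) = 0.15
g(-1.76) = -0.30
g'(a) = (-5*a - 3)*(12*a - 1)/(-6*a^2 + a + 1)^2 - 5/(-6*a^2 + a + 1)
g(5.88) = 0.16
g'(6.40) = -0.03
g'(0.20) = -11.28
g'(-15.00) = 0.00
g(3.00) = 0.36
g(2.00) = 0.62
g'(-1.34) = -0.06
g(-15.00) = -0.05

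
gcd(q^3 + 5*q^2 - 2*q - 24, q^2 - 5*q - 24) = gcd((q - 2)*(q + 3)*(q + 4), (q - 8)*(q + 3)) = q + 3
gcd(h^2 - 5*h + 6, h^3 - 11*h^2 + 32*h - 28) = h - 2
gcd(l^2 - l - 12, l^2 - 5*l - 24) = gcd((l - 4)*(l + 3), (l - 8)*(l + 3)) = l + 3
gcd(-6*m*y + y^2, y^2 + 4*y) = y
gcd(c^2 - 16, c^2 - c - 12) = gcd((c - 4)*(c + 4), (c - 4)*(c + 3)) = c - 4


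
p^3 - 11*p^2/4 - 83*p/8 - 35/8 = (p - 5)*(p + 1/2)*(p + 7/4)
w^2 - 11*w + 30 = (w - 6)*(w - 5)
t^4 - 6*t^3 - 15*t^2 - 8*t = t*(t - 8)*(t + 1)^2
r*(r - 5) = r^2 - 5*r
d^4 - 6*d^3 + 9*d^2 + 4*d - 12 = (d - 3)*(d - 2)^2*(d + 1)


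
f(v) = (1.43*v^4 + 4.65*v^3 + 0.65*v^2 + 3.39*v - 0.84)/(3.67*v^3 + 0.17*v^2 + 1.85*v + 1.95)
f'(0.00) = 2.15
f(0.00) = -0.43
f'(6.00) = 0.39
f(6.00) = 3.57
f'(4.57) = 0.40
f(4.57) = 3.01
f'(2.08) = 0.49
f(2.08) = 1.96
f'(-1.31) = 1.46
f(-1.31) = 1.23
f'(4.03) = 0.40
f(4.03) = 2.79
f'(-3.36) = 0.42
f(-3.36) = -0.01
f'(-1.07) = 3.14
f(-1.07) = 1.74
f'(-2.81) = 0.45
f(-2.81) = 0.23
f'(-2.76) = 0.45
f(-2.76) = 0.25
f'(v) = (-11.01*v^2 - 0.34*v - 1.85)*(1.43*v^4 + 4.65*v^3 + 0.65*v^2 + 3.39*v - 0.84)/(3.67*v^3 + 0.17*v^2 + 1.85*v + 1.95)^2 + (5.72*v^3 + 13.95*v^2 + 1.3*v + 3.39)/(3.67*v^3 + 0.17*v^2 + 1.85*v + 1.95) = (5.2481*v^6 + 0.486200000000004*v^5 + 6.3415*v^4 + 3.4764*v^3 + 37.0771*v^2 + 2.8206*v + 8.1645)/(13.4689*v^6 + 1.2478*v^5 + 13.6079*v^4 + 14.942*v^3 + 4.0855*v^2 + 7.215*v + 3.8025)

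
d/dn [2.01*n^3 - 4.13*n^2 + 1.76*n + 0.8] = 6.03*n^2 - 8.26*n + 1.76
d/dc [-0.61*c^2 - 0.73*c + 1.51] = -1.22*c - 0.73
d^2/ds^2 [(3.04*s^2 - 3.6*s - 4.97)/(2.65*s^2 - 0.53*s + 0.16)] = (2.8421709430404e-14*s^4 - 42.02264*s^3 - 217.14471*s^2 + 51.04059*s + 0.967501999999999)/(18.609625*s^6 - 11.165775*s^5 + 5.603955*s^4 - 1.497197*s^3 + 0.338352*s^2 - 0.040704*s + 0.004096)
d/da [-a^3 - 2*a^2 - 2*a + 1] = -3*a^2 - 4*a - 2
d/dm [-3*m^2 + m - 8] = 1 - 6*m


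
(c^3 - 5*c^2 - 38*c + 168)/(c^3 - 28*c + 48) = (c - 7)/(c - 2)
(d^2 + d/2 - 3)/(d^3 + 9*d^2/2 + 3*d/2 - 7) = (2*d - 3)/(2*d^2 + 5*d - 7)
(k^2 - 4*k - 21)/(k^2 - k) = (k^2 - 4*k - 21)/(k*(k - 1))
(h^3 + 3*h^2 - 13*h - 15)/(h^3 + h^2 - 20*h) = (h^2 - 2*h - 3)/(h*(h - 4))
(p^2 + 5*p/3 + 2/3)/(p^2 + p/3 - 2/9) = 3*(p + 1)/(3*p - 1)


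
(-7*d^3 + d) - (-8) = -7*d^3 + d + 8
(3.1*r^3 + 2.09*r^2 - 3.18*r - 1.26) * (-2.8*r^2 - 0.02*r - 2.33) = -8.68*r^5 - 5.914*r^4 + 1.6392*r^3 - 1.2781*r^2 + 7.4346*r + 2.9358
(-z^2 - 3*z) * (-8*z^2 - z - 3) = 8*z^4 + 25*z^3 + 6*z^2 + 9*z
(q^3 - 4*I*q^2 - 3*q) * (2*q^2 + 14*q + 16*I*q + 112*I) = 2*q^5 + 14*q^4 + 8*I*q^4 + 58*q^3 + 56*I*q^3 + 406*q^2 - 48*I*q^2 - 336*I*q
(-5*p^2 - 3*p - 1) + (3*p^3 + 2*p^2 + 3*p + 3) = 3*p^3 - 3*p^2 + 2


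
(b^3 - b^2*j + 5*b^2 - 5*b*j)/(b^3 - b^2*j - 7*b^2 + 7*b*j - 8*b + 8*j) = b*(b + 5)/(b^2 - 7*b - 8)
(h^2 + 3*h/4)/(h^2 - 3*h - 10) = h*(4*h + 3)/(4*(h^2 - 3*h - 10))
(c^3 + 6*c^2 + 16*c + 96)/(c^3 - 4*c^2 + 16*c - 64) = (c + 6)/(c - 4)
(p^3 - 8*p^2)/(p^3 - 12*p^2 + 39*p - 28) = p^2*(p - 8)/(p^3 - 12*p^2 + 39*p - 28)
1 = 1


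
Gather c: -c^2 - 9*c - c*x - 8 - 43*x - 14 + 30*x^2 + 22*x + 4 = -c^2 + c*(-x - 9) + 30*x^2 - 21*x - 18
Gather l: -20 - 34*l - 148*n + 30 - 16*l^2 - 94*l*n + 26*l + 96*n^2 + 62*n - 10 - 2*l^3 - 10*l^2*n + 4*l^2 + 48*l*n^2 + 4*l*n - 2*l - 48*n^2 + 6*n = -2*l^3 + l^2*(-10*n - 12) + l*(48*n^2 - 90*n - 10) + 48*n^2 - 80*n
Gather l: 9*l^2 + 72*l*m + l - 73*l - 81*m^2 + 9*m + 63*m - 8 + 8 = 9*l^2 + l*(72*m - 72) - 81*m^2 + 72*m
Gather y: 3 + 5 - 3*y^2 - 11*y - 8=-3*y^2 - 11*y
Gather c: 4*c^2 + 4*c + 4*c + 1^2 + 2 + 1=4*c^2 + 8*c + 4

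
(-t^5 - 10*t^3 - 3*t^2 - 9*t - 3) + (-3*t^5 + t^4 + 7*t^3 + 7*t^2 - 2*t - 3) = -4*t^5 + t^4 - 3*t^3 + 4*t^2 - 11*t - 6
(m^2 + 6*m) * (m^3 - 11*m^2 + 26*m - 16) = m^5 - 5*m^4 - 40*m^3 + 140*m^2 - 96*m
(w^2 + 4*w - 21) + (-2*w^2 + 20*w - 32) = -w^2 + 24*w - 53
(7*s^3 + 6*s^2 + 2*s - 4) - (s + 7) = 7*s^3 + 6*s^2 + s - 11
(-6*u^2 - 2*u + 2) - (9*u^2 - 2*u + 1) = 1 - 15*u^2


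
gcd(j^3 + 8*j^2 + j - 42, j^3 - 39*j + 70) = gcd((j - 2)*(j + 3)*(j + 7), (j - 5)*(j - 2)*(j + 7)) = j^2 + 5*j - 14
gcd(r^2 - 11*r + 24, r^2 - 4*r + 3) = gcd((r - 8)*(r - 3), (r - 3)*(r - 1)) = r - 3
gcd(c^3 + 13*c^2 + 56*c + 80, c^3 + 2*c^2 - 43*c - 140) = c^2 + 9*c + 20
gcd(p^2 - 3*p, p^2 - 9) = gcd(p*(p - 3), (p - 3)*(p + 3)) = p - 3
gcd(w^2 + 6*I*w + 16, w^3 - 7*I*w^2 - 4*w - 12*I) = w - 2*I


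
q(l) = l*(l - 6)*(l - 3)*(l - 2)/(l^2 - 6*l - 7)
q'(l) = l*(6 - 2*l)*(l - 6)*(l - 3)*(l - 2)/(l^2 - 6*l - 7)^2 + l*(l - 6)*(l - 3)/(l^2 - 6*l - 7) + l*(l - 6)*(l - 2)/(l^2 - 6*l - 7) + l*(l - 3)*(l - 2)/(l^2 - 6*l - 7) + (l - 6)*(l - 3)*(l - 2)/(l^2 - 6*l - 7) = (2*l^5 - 29*l^4 + 104*l^3 + 51*l^2 - 504*l + 252)/(l^4 - 12*l^3 + 22*l^2 + 84*l + 49)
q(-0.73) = -23.97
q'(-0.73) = 137.28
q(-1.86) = 35.99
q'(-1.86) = 5.25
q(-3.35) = 43.75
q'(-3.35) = -9.96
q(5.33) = 2.62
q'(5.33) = -0.35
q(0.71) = 1.03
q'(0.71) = -0.43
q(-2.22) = 35.74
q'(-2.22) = -2.59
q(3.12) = 0.08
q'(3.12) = 0.70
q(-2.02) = 35.53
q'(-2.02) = 0.84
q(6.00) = 0.00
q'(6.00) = -10.29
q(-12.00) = 217.03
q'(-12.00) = -28.96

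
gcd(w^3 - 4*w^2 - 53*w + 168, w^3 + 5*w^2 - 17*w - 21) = w^2 + 4*w - 21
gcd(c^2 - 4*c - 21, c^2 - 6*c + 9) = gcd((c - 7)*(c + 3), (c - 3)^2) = 1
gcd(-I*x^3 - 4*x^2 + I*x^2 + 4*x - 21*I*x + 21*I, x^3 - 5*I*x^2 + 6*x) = 1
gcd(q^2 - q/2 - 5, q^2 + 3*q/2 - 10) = q - 5/2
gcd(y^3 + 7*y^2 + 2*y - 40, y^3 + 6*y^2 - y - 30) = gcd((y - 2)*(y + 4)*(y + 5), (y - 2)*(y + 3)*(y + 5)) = y^2 + 3*y - 10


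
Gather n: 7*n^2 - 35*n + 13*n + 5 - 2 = 7*n^2 - 22*n + 3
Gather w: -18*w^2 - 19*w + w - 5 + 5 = -18*w^2 - 18*w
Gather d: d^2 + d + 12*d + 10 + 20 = d^2 + 13*d + 30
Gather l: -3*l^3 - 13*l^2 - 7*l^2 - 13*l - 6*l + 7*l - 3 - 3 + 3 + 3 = -3*l^3 - 20*l^2 - 12*l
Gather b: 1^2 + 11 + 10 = 22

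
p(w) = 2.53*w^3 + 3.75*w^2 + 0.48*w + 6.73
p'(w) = 7.59*w^2 + 7.5*w + 0.48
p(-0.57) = 7.21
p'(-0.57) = -1.33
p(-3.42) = -52.25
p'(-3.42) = 63.61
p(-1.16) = 7.27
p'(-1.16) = 1.99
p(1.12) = 15.53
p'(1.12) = 18.40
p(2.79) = 92.21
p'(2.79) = 80.49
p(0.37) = 7.55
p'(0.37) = 4.29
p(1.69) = 30.46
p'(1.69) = 34.83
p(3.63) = 178.90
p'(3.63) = 127.72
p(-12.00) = -3830.87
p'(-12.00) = 1003.44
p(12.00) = 4924.33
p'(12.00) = 1183.44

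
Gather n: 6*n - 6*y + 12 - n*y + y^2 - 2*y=n*(6 - y) + y^2 - 8*y + 12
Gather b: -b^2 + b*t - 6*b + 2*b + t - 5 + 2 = -b^2 + b*(t - 4) + t - 3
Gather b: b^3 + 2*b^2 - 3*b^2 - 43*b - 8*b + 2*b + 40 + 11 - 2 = b^3 - b^2 - 49*b + 49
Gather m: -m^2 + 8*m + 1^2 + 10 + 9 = -m^2 + 8*m + 20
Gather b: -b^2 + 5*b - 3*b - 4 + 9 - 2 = -b^2 + 2*b + 3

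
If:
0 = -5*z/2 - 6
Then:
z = -12/5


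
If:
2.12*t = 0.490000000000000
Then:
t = 0.23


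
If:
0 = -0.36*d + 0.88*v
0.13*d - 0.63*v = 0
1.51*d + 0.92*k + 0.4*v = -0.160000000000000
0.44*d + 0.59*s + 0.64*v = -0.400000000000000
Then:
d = 0.00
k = -0.17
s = -0.68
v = 0.00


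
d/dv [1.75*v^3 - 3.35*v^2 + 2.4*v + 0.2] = 5.25*v^2 - 6.7*v + 2.4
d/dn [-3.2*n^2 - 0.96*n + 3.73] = -6.4*n - 0.96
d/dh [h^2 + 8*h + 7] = 2*h + 8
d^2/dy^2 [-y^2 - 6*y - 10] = -2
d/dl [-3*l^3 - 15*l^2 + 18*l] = -9*l^2 - 30*l + 18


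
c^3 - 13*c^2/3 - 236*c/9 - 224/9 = (c - 8)*(c + 4/3)*(c + 7/3)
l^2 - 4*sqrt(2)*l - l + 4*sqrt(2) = (l - 1)*(l - 4*sqrt(2))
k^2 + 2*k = k*(k + 2)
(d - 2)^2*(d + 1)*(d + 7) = d^4 + 4*d^3 - 21*d^2 + 4*d + 28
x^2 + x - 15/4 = (x - 3/2)*(x + 5/2)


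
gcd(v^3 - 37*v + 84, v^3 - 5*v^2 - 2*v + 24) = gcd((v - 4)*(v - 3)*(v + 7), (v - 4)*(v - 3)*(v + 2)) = v^2 - 7*v + 12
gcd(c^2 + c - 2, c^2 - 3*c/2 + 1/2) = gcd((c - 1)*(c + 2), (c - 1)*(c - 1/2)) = c - 1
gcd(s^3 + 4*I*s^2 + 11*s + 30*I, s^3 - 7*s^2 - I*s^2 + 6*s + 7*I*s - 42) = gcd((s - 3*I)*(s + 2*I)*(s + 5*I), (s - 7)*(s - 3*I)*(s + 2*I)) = s^2 - I*s + 6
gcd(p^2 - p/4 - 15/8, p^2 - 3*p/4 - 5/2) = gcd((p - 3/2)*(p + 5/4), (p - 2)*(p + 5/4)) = p + 5/4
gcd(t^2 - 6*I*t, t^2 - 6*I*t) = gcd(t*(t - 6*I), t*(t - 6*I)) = t^2 - 6*I*t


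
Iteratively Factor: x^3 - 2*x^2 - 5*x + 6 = (x - 3)*(x^2 + x - 2) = (x - 3)*(x - 1)*(x + 2)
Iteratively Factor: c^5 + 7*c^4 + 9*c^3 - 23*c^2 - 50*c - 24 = (c + 4)*(c^4 + 3*c^3 - 3*c^2 - 11*c - 6) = (c - 2)*(c + 4)*(c^3 + 5*c^2 + 7*c + 3) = (c - 2)*(c + 1)*(c + 4)*(c^2 + 4*c + 3) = (c - 2)*(c + 1)*(c + 3)*(c + 4)*(c + 1)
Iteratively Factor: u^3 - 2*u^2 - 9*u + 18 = (u - 2)*(u^2 - 9) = (u - 2)*(u + 3)*(u - 3)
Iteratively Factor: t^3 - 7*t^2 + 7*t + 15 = (t + 1)*(t^2 - 8*t + 15) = (t - 3)*(t + 1)*(t - 5)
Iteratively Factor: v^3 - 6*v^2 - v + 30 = (v - 5)*(v^2 - v - 6) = (v - 5)*(v - 3)*(v + 2)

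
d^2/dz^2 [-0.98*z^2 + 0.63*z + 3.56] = -1.96000000000000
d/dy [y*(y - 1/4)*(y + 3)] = 3*y^2 + 11*y/2 - 3/4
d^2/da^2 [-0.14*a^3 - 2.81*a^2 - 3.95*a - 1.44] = -0.84*a - 5.62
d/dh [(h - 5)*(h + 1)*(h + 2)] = 3*h^2 - 4*h - 13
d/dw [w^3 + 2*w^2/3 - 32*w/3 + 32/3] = 3*w^2 + 4*w/3 - 32/3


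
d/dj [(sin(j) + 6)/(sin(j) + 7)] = cos(j)/(sin(j) + 7)^2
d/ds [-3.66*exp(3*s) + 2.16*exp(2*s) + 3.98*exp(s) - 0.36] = (-10.98*exp(2*s) + 4.32*exp(s) + 3.98)*exp(s)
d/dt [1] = 0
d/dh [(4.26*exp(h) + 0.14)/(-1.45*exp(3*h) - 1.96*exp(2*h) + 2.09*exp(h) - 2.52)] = (12.354*exp(3*h) + 8.9586*exp(2*h) + 0.5488*exp(h) - 11.0278)*exp(h)/(2.1025*exp(6*h) + 5.684*exp(5*h) - 2.2194*exp(4*h) - 0.8848*exp(3*h) + 14.2465*exp(2*h) - 10.5336*exp(h) + 6.3504)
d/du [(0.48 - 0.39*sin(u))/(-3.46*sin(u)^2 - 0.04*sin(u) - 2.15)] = (-1.3494*sin(u)^2 + 3.3216*sin(u) + 0.8577)*cos(u)/(11.9716*sin(u)^4 + 0.2768*sin(u)^3 + 14.8796*sin(u)^2 + 0.172*sin(u) + 4.6225)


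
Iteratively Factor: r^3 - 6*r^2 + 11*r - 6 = (r - 1)*(r^2 - 5*r + 6) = (r - 3)*(r - 1)*(r - 2)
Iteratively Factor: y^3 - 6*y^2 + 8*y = (y - 2)*(y^2 - 4*y) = y*(y - 2)*(y - 4)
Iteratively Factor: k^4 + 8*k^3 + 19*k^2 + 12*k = (k + 1)*(k^3 + 7*k^2 + 12*k) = k*(k + 1)*(k^2 + 7*k + 12) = k*(k + 1)*(k + 3)*(k + 4)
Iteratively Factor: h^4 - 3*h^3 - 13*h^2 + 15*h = (h - 1)*(h^3 - 2*h^2 - 15*h) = (h - 1)*(h + 3)*(h^2 - 5*h) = h*(h - 1)*(h + 3)*(h - 5)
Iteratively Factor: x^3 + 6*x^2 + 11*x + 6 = (x + 2)*(x^2 + 4*x + 3) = (x + 2)*(x + 3)*(x + 1)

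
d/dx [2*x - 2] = 2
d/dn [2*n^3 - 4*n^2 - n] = 6*n^2 - 8*n - 1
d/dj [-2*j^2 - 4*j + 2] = -4*j - 4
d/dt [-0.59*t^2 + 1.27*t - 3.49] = 1.27 - 1.18*t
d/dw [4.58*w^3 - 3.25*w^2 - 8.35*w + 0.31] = 13.74*w^2 - 6.5*w - 8.35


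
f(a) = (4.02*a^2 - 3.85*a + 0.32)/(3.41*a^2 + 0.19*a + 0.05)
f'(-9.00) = 0.02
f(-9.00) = 1.31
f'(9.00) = 0.01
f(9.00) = 1.05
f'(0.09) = -33.55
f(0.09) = 0.06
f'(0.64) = 1.75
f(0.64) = -0.32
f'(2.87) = 0.13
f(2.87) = 0.78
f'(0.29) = 2.60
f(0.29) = -1.17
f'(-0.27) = 20.28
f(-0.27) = 6.68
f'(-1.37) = 0.74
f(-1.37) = 2.12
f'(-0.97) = 1.54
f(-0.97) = 2.55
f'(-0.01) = -99.77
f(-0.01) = 7.41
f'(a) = (-6.82*a - 0.19)*(4.02*a^2 - 3.85*a + 0.32)/(3.41*a^2 + 0.19*a + 0.05)^2 + (8.04*a - 3.85)/(3.41*a^2 + 0.19*a + 0.05)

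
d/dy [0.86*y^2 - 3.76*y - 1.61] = 1.72*y - 3.76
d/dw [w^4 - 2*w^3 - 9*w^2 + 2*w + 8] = 4*w^3 - 6*w^2 - 18*w + 2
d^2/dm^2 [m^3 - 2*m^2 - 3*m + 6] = 6*m - 4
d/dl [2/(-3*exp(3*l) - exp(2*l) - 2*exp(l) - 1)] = (18*exp(2*l) + 4*exp(l) + 4)*exp(l)/(3*exp(3*l) + exp(2*l) + 2*exp(l) + 1)^2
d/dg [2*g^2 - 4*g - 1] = 4*g - 4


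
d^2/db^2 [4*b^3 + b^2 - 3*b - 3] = 24*b + 2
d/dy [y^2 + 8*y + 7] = 2*y + 8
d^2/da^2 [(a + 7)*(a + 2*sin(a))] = -2*(a + 7)*sin(a) + 4*cos(a) + 2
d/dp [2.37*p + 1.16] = 2.37000000000000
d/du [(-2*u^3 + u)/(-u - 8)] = 4*(u^3 + 12*u^2 - 2)/(u^2 + 16*u + 64)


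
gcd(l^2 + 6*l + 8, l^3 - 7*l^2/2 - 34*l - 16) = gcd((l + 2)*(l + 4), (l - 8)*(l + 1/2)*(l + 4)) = l + 4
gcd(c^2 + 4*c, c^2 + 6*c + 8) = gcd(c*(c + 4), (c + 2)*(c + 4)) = c + 4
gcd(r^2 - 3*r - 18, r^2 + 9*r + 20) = 1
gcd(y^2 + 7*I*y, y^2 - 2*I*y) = y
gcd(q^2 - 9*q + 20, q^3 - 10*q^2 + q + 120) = q - 5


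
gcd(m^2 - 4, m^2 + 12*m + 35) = 1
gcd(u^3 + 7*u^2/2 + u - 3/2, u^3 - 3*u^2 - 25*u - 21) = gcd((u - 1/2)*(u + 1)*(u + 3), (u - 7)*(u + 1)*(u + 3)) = u^2 + 4*u + 3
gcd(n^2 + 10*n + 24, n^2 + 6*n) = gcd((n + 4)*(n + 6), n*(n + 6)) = n + 6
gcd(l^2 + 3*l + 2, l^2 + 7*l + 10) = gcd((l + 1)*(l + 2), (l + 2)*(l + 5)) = l + 2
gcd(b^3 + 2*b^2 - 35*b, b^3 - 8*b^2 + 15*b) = b^2 - 5*b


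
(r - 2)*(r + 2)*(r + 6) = r^3 + 6*r^2 - 4*r - 24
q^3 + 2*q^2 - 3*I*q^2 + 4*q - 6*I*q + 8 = (q + 2)*(q - 4*I)*(q + I)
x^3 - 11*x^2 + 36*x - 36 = (x - 6)*(x - 3)*(x - 2)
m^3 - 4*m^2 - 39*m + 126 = (m - 7)*(m - 3)*(m + 6)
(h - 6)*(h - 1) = h^2 - 7*h + 6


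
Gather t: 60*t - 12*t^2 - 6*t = -12*t^2 + 54*t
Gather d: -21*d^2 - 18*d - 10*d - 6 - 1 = -21*d^2 - 28*d - 7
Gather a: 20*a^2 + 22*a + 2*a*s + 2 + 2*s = 20*a^2 + a*(2*s + 22) + 2*s + 2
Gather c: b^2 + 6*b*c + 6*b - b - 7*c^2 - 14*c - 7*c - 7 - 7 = b^2 + 5*b - 7*c^2 + c*(6*b - 21) - 14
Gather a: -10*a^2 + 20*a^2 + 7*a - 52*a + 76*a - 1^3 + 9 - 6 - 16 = 10*a^2 + 31*a - 14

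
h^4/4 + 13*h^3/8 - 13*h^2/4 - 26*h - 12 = (h/4 + 1)*(h - 4)*(h + 1/2)*(h + 6)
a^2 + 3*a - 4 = (a - 1)*(a + 4)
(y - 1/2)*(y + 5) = y^2 + 9*y/2 - 5/2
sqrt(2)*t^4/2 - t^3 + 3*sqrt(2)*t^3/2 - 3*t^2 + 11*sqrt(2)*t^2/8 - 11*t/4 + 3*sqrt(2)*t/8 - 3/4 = (t + 1/2)*(t + 3/2)*(t - sqrt(2))*(sqrt(2)*t/2 + sqrt(2)/2)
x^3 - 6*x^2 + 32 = (x - 4)^2*(x + 2)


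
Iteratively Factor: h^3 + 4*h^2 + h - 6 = (h - 1)*(h^2 + 5*h + 6) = (h - 1)*(h + 3)*(h + 2)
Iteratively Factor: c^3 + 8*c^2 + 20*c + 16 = (c + 2)*(c^2 + 6*c + 8) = (c + 2)^2*(c + 4)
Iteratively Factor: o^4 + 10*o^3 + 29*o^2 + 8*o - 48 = (o + 4)*(o^3 + 6*o^2 + 5*o - 12) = (o + 4)^2*(o^2 + 2*o - 3) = (o - 1)*(o + 4)^2*(o + 3)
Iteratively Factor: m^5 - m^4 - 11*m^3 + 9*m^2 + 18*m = (m + 3)*(m^4 - 4*m^3 + m^2 + 6*m) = (m - 3)*(m + 3)*(m^3 - m^2 - 2*m) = (m - 3)*(m - 2)*(m + 3)*(m^2 + m) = (m - 3)*(m - 2)*(m + 1)*(m + 3)*(m)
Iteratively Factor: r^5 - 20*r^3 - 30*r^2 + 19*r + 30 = (r + 3)*(r^4 - 3*r^3 - 11*r^2 + 3*r + 10) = (r + 1)*(r + 3)*(r^3 - 4*r^2 - 7*r + 10) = (r - 5)*(r + 1)*(r + 3)*(r^2 + r - 2) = (r - 5)*(r - 1)*(r + 1)*(r + 3)*(r + 2)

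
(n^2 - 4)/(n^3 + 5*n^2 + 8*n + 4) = (n - 2)/(n^2 + 3*n + 2)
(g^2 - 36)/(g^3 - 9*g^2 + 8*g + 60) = (g + 6)/(g^2 - 3*g - 10)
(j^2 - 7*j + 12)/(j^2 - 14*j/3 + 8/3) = 3*(j - 3)/(3*j - 2)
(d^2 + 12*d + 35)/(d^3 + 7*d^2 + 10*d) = (d + 7)/(d*(d + 2))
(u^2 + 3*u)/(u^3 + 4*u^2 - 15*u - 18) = u*(u + 3)/(u^3 + 4*u^2 - 15*u - 18)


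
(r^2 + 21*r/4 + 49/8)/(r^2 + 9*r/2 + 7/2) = (r + 7/4)/(r + 1)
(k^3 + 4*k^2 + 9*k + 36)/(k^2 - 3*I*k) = k + 4 + 3*I + 12*I/k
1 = 1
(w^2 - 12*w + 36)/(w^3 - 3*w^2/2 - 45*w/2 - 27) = 2*(w - 6)/(2*w^2 + 9*w + 9)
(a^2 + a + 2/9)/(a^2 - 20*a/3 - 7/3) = (a + 2/3)/(a - 7)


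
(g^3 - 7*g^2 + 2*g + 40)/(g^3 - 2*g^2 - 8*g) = (g - 5)/g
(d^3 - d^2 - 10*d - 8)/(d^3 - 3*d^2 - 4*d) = (d + 2)/d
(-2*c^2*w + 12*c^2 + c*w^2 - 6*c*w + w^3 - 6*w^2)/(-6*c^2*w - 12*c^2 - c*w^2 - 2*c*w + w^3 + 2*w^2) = (-c*w + 6*c + w^2 - 6*w)/(-3*c*w - 6*c + w^2 + 2*w)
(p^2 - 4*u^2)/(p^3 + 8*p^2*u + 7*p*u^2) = (p^2 - 4*u^2)/(p*(p^2 + 8*p*u + 7*u^2))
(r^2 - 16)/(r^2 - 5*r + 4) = (r + 4)/(r - 1)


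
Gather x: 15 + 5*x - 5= 5*x + 10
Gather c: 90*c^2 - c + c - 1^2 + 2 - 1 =90*c^2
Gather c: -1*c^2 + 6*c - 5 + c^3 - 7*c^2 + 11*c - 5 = c^3 - 8*c^2 + 17*c - 10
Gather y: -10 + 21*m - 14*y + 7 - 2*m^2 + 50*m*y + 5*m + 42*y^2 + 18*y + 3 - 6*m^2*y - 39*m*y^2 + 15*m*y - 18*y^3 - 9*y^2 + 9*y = -2*m^2 + 26*m - 18*y^3 + y^2*(33 - 39*m) + y*(-6*m^2 + 65*m + 13)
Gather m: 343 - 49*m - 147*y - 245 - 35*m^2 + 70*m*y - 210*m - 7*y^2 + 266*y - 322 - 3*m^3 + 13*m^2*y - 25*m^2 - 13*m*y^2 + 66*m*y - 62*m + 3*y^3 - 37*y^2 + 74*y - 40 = -3*m^3 + m^2*(13*y - 60) + m*(-13*y^2 + 136*y - 321) + 3*y^3 - 44*y^2 + 193*y - 264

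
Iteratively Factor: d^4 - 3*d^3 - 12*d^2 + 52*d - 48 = (d - 2)*(d^3 - d^2 - 14*d + 24) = (d - 3)*(d - 2)*(d^2 + 2*d - 8) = (d - 3)*(d - 2)*(d + 4)*(d - 2)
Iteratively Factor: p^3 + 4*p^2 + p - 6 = (p + 3)*(p^2 + p - 2) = (p + 2)*(p + 3)*(p - 1)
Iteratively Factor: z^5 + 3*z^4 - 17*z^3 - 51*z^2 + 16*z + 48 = (z - 1)*(z^4 + 4*z^3 - 13*z^2 - 64*z - 48) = (z - 4)*(z - 1)*(z^3 + 8*z^2 + 19*z + 12) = (z - 4)*(z - 1)*(z + 1)*(z^2 + 7*z + 12) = (z - 4)*(z - 1)*(z + 1)*(z + 3)*(z + 4)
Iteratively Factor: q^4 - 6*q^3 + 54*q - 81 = (q + 3)*(q^3 - 9*q^2 + 27*q - 27) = (q - 3)*(q + 3)*(q^2 - 6*q + 9) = (q - 3)^2*(q + 3)*(q - 3)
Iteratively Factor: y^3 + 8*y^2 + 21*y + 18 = (y + 3)*(y^2 + 5*y + 6) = (y + 3)^2*(y + 2)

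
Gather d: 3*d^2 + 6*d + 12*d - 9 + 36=3*d^2 + 18*d + 27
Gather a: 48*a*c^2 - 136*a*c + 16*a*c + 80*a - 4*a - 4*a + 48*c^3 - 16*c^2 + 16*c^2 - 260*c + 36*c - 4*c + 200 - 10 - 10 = a*(48*c^2 - 120*c + 72) + 48*c^3 - 228*c + 180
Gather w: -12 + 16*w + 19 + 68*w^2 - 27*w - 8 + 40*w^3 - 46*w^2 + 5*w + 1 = 40*w^3 + 22*w^2 - 6*w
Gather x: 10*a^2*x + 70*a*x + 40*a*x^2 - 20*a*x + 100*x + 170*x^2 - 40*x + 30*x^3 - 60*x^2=30*x^3 + x^2*(40*a + 110) + x*(10*a^2 + 50*a + 60)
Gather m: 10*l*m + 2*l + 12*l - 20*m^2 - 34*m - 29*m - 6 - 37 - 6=14*l - 20*m^2 + m*(10*l - 63) - 49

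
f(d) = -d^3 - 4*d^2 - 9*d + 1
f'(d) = -3*d^2 - 8*d - 9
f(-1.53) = 8.99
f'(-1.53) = -3.78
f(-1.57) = 9.14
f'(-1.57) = -3.83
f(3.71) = -138.51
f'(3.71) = -79.97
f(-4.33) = 46.16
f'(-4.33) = -30.61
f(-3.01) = 19.12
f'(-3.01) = -12.10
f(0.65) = -6.81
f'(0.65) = -15.47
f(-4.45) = 49.96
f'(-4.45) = -32.81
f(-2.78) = 16.59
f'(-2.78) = -9.95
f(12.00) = -2411.00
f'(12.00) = -537.00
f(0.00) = 1.00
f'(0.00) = -9.00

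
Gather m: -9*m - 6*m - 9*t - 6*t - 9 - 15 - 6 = -15*m - 15*t - 30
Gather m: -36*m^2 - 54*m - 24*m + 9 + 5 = -36*m^2 - 78*m + 14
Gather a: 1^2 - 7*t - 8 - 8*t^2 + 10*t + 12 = -8*t^2 + 3*t + 5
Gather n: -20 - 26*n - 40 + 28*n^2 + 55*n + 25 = 28*n^2 + 29*n - 35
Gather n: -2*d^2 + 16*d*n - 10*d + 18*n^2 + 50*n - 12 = -2*d^2 - 10*d + 18*n^2 + n*(16*d + 50) - 12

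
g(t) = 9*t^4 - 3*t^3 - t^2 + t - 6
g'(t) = 36*t^3 - 9*t^2 - 2*t + 1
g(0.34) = -5.77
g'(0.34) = 0.69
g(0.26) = -5.82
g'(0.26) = 0.50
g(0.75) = -4.23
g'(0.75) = 9.62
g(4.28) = 2764.83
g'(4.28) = 2650.07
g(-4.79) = 5033.86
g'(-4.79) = -4152.40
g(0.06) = -5.94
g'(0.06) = 0.86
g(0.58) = -5.32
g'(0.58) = 3.84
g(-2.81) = 610.99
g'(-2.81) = -863.21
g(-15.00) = 465504.00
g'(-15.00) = -123494.00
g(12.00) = 181302.00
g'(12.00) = 60889.00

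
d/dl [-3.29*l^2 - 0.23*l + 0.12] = -6.58*l - 0.23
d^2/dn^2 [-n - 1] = 0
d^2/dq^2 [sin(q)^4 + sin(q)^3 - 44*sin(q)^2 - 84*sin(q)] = -16*sin(q)^4 - 9*sin(q)^3 + 188*sin(q)^2 + 90*sin(q) - 88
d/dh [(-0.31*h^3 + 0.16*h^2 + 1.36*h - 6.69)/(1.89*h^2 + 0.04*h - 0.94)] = (-0.5859*h^4 - 0.0248*h^3 - 1.6898*h^2 + 24.9874*h - 1.0108)/(3.5721*h^4 + 0.1512*h^3 - 3.5516*h^2 - 0.0752*h + 0.8836)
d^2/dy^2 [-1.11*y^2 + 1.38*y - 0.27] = -2.22000000000000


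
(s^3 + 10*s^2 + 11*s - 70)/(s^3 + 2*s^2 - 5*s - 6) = (s^2 + 12*s + 35)/(s^2 + 4*s + 3)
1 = 1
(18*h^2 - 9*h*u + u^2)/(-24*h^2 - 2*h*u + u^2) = (-3*h + u)/(4*h + u)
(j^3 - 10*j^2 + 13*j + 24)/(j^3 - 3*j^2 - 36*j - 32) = (j - 3)/(j + 4)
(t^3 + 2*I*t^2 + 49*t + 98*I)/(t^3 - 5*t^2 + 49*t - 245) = (t + 2*I)/(t - 5)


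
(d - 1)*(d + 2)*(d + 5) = d^3 + 6*d^2 + 3*d - 10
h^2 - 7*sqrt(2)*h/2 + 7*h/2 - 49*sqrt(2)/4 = (h + 7/2)*(h - 7*sqrt(2)/2)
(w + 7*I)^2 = w^2 + 14*I*w - 49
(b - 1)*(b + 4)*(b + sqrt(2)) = b^3 + sqrt(2)*b^2 + 3*b^2 - 4*b + 3*sqrt(2)*b - 4*sqrt(2)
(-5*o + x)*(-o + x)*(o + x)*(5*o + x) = 25*o^4 - 26*o^2*x^2 + x^4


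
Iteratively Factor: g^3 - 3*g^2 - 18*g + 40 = (g - 5)*(g^2 + 2*g - 8) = (g - 5)*(g + 4)*(g - 2)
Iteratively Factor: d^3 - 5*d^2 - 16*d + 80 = (d + 4)*(d^2 - 9*d + 20) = (d - 5)*(d + 4)*(d - 4)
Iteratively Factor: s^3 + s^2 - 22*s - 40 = (s + 2)*(s^2 - s - 20) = (s + 2)*(s + 4)*(s - 5)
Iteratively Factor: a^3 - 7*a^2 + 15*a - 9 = (a - 3)*(a^2 - 4*a + 3) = (a - 3)*(a - 1)*(a - 3)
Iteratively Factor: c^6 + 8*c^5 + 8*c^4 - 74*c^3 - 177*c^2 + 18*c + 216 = (c + 4)*(c^5 + 4*c^4 - 8*c^3 - 42*c^2 - 9*c + 54) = (c - 3)*(c + 4)*(c^4 + 7*c^3 + 13*c^2 - 3*c - 18) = (c - 3)*(c + 2)*(c + 4)*(c^3 + 5*c^2 + 3*c - 9) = (c - 3)*(c + 2)*(c + 3)*(c + 4)*(c^2 + 2*c - 3) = (c - 3)*(c + 2)*(c + 3)^2*(c + 4)*(c - 1)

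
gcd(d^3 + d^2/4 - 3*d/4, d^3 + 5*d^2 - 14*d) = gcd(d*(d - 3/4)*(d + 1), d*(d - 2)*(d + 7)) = d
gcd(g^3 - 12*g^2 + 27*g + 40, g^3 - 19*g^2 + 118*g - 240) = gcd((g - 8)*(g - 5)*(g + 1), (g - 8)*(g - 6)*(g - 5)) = g^2 - 13*g + 40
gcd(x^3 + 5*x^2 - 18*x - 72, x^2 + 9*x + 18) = x^2 + 9*x + 18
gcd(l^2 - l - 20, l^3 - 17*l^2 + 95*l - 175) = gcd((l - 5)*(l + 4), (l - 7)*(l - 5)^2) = l - 5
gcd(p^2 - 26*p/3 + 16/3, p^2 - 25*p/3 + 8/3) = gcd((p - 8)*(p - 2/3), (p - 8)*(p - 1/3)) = p - 8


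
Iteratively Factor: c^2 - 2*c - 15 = (c + 3)*(c - 5)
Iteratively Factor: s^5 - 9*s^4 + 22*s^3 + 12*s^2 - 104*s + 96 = (s - 2)*(s^4 - 7*s^3 + 8*s^2 + 28*s - 48) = (s - 2)*(s + 2)*(s^3 - 9*s^2 + 26*s - 24) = (s - 4)*(s - 2)*(s + 2)*(s^2 - 5*s + 6) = (s - 4)*(s - 3)*(s - 2)*(s + 2)*(s - 2)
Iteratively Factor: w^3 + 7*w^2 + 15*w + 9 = (w + 1)*(w^2 + 6*w + 9) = (w + 1)*(w + 3)*(w + 3)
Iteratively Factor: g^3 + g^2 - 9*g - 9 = (g + 3)*(g^2 - 2*g - 3) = (g - 3)*(g + 3)*(g + 1)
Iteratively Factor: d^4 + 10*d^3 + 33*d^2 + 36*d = (d + 4)*(d^3 + 6*d^2 + 9*d) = (d + 3)*(d + 4)*(d^2 + 3*d) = d*(d + 3)*(d + 4)*(d + 3)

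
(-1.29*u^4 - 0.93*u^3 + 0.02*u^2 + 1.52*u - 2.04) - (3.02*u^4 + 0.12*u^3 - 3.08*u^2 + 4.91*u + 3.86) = -4.31*u^4 - 1.05*u^3 + 3.1*u^2 - 3.39*u - 5.9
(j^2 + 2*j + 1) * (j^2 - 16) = j^4 + 2*j^3 - 15*j^2 - 32*j - 16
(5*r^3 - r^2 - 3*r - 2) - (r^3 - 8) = 4*r^3 - r^2 - 3*r + 6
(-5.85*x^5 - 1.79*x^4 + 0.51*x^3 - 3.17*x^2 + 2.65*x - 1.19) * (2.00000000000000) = -11.7*x^5 - 3.58*x^4 + 1.02*x^3 - 6.34*x^2 + 5.3*x - 2.38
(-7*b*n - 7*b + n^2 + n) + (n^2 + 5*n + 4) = -7*b*n - 7*b + 2*n^2 + 6*n + 4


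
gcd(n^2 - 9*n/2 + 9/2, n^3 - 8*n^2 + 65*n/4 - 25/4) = 1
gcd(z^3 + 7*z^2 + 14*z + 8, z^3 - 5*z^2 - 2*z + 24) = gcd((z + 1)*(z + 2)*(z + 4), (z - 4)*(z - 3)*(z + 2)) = z + 2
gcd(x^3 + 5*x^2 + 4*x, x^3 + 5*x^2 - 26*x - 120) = x + 4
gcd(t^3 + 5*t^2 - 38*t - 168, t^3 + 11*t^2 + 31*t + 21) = t + 7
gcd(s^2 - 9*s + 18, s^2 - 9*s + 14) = 1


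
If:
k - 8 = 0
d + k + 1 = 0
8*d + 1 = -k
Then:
No Solution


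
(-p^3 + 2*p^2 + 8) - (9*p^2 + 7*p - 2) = -p^3 - 7*p^2 - 7*p + 10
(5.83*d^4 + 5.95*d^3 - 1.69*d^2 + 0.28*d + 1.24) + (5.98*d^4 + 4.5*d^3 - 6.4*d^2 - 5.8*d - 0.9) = 11.81*d^4 + 10.45*d^3 - 8.09*d^2 - 5.52*d + 0.34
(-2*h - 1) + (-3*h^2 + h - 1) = -3*h^2 - h - 2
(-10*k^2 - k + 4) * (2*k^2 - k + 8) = -20*k^4 + 8*k^3 - 71*k^2 - 12*k + 32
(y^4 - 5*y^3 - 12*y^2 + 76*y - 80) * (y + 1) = y^5 - 4*y^4 - 17*y^3 + 64*y^2 - 4*y - 80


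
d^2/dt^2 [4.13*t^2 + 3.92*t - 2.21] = 8.26000000000000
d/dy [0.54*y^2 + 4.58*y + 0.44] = 1.08*y + 4.58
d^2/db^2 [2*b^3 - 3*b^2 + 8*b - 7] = 12*b - 6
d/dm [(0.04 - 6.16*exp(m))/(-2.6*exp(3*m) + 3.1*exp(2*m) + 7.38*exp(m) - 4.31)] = (-32.032*exp(3*m) + 19.408*exp(2*m) - 0.247999999999998*exp(m) + 26.2544)*exp(m)/(6.76*exp(6*m) - 16.12*exp(5*m) - 28.766*exp(4*m) + 68.168*exp(3*m) + 27.7424*exp(2*m) - 63.6156*exp(m) + 18.5761)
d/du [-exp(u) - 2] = -exp(u)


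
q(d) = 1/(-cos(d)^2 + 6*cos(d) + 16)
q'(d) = (-2*sin(d)*cos(d) + 6*sin(d))/(-cos(d)^2 + 6*cos(d) + 16)^2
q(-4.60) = 0.07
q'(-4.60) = 0.03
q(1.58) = 0.06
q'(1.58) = 0.02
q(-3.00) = 0.11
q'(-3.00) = -0.01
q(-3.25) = 0.11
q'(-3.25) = 0.01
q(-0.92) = 0.05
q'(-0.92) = -0.01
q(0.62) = 0.05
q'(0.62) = 0.01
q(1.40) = 0.06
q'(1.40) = 0.02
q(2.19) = 0.08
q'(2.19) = 0.04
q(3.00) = 0.11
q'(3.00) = 0.01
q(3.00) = 0.11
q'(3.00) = 0.01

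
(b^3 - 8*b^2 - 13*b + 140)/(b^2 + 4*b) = b - 12 + 35/b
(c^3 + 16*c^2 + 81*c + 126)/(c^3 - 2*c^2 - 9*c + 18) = (c^2 + 13*c + 42)/(c^2 - 5*c + 6)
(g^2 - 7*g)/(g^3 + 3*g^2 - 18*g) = (g - 7)/(g^2 + 3*g - 18)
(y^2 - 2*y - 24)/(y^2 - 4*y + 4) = (y^2 - 2*y - 24)/(y^2 - 4*y + 4)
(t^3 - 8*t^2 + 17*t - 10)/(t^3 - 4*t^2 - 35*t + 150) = (t^2 - 3*t + 2)/(t^2 + t - 30)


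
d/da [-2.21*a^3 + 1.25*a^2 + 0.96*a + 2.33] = -6.63*a^2 + 2.5*a + 0.96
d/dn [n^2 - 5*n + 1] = 2*n - 5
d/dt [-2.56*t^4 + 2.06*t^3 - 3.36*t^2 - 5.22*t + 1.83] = -10.24*t^3 + 6.18*t^2 - 6.72*t - 5.22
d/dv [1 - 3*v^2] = -6*v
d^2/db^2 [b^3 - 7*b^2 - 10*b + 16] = 6*b - 14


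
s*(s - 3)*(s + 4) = s^3 + s^2 - 12*s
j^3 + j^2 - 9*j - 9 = (j - 3)*(j + 1)*(j + 3)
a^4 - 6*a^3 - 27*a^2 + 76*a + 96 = (a - 8)*(a - 3)*(a + 1)*(a + 4)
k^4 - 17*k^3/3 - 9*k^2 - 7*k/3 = k*(k - 7)*(k + 1/3)*(k + 1)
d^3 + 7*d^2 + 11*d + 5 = (d + 1)^2*(d + 5)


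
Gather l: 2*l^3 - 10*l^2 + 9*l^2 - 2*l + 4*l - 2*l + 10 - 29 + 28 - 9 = 2*l^3 - l^2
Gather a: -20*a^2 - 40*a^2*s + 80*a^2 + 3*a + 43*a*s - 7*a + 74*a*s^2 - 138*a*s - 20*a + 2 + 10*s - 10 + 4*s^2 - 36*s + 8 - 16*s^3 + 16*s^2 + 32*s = a^2*(60 - 40*s) + a*(74*s^2 - 95*s - 24) - 16*s^3 + 20*s^2 + 6*s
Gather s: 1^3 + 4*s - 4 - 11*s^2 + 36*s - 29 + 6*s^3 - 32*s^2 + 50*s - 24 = 6*s^3 - 43*s^2 + 90*s - 56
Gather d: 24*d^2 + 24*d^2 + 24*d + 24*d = 48*d^2 + 48*d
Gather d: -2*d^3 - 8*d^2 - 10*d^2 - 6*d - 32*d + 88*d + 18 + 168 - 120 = -2*d^3 - 18*d^2 + 50*d + 66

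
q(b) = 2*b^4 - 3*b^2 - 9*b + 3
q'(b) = 8*b^3 - 6*b - 9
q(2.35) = 26.28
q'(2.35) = 80.72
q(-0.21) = 4.76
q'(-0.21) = -7.81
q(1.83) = -1.09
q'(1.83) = 29.05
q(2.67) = 59.23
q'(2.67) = 127.25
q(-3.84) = 428.19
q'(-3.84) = -438.94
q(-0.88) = 9.80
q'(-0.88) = -9.17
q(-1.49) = 19.61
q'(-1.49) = -26.52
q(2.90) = 93.13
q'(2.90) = 168.71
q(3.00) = 111.00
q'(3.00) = 189.00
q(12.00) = 40935.00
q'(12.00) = 13743.00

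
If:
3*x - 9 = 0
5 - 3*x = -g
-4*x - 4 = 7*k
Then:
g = 4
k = -16/7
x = 3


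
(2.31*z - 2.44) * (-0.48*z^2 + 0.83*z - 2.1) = -1.1088*z^3 + 3.0885*z^2 - 6.8762*z + 5.124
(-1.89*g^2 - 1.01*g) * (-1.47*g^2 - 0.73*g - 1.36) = 2.7783*g^4 + 2.8644*g^3 + 3.3077*g^2 + 1.3736*g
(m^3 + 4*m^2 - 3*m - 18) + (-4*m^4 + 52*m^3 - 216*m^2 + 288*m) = -4*m^4 + 53*m^3 - 212*m^2 + 285*m - 18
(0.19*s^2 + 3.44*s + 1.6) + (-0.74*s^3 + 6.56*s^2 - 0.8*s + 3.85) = -0.74*s^3 + 6.75*s^2 + 2.64*s + 5.45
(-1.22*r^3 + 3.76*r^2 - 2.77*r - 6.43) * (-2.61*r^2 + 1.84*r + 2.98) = 3.1842*r^5 - 12.0584*r^4 + 10.5125*r^3 + 22.8903*r^2 - 20.0858*r - 19.1614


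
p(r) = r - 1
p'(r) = 1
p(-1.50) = -2.50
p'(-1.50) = 1.00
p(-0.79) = -1.79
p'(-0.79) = 1.00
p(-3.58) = -4.58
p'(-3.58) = 1.00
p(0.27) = -0.73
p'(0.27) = 1.00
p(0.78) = -0.22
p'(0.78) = 1.00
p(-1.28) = -2.28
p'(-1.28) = 1.00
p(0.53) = -0.47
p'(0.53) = 1.00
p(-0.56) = -1.56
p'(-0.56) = 1.00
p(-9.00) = -10.00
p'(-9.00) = 1.00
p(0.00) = -1.00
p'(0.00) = 1.00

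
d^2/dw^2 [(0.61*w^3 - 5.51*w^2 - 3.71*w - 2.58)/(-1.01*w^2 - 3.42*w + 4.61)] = (1.77635683940025e-15*w^5 - 3.5527136788005e-15*w^4 - 50.446192*w^3 + 227.426106*w^2 + 79.333116*w + 435.562246)/(1.030301*w^6 + 10.466226*w^5 + 21.332109*w^4 - 55.541484*w^3 - 97.367349*w^2 + 218.046546*w - 97.972181)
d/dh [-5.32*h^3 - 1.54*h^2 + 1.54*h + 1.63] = -15.96*h^2 - 3.08*h + 1.54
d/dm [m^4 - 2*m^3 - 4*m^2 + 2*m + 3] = 4*m^3 - 6*m^2 - 8*m + 2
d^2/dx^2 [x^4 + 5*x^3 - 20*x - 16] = 6*x*(2*x + 5)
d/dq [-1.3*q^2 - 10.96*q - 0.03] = -2.6*q - 10.96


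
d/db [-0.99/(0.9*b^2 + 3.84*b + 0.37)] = (1.782*b + 3.8016)/(0.9*b^2 + 3.84*b + 0.37)^2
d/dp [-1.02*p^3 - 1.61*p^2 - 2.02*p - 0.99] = -3.06*p^2 - 3.22*p - 2.02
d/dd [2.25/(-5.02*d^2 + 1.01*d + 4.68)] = (22.59*d - 2.2725)/(-5.02*d^2 + 1.01*d + 4.68)^2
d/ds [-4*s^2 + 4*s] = 4 - 8*s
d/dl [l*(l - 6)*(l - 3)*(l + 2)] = 4*l^3 - 21*l^2 + 36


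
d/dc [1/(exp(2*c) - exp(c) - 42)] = (1 - 2*exp(c))*exp(c)/(-exp(2*c) + exp(c) + 42)^2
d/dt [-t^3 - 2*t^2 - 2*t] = -3*t^2 - 4*t - 2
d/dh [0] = 0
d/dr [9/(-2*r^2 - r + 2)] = 9*(4*r + 1)/(2*r^2 + r - 2)^2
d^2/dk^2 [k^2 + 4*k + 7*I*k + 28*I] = 2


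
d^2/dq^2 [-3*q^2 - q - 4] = -6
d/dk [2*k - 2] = 2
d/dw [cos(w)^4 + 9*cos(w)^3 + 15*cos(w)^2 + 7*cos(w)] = -(4*cos(w)^3 + 27*cos(w)^2 + 30*cos(w) + 7)*sin(w)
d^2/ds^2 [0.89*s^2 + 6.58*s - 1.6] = 1.78000000000000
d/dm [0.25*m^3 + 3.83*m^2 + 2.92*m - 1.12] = 0.75*m^2 + 7.66*m + 2.92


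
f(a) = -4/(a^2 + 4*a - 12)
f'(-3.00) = -0.04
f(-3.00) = 0.27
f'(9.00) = 0.01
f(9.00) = -0.04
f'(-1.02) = 0.03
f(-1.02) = 0.27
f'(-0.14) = 0.09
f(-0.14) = 0.32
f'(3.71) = 0.17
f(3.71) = -0.24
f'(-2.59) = -0.02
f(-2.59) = 0.26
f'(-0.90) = 0.04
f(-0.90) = 0.27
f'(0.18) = 0.14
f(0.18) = 0.36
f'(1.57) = 2.70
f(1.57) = 1.23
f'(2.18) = 15.42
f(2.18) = -2.72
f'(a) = -4*(-2*a - 4)/(a^2 + 4*a - 12)^2 = 8*(a + 2)/(a^2 + 4*a - 12)^2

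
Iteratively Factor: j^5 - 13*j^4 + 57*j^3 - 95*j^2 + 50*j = (j - 5)*(j^4 - 8*j^3 + 17*j^2 - 10*j) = (j - 5)*(j - 1)*(j^3 - 7*j^2 + 10*j) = (j - 5)^2*(j - 1)*(j^2 - 2*j) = j*(j - 5)^2*(j - 1)*(j - 2)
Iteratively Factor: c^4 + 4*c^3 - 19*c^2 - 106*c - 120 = (c + 3)*(c^3 + c^2 - 22*c - 40) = (c - 5)*(c + 3)*(c^2 + 6*c + 8) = (c - 5)*(c + 3)*(c + 4)*(c + 2)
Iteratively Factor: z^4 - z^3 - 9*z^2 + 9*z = (z - 1)*(z^3 - 9*z) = (z - 1)*(z + 3)*(z^2 - 3*z) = z*(z - 1)*(z + 3)*(z - 3)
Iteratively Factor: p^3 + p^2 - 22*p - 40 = (p + 2)*(p^2 - p - 20) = (p + 2)*(p + 4)*(p - 5)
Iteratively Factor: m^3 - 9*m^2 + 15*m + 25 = (m - 5)*(m^2 - 4*m - 5) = (m - 5)^2*(m + 1)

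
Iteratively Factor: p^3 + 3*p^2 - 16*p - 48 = (p + 4)*(p^2 - p - 12) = (p + 3)*(p + 4)*(p - 4)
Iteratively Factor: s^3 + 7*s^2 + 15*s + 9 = (s + 1)*(s^2 + 6*s + 9) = (s + 1)*(s + 3)*(s + 3)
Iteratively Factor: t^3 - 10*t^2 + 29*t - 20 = (t - 5)*(t^2 - 5*t + 4) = (t - 5)*(t - 1)*(t - 4)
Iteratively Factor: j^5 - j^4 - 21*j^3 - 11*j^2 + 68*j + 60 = (j + 1)*(j^4 - 2*j^3 - 19*j^2 + 8*j + 60) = (j - 5)*(j + 1)*(j^3 + 3*j^2 - 4*j - 12) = (j - 5)*(j + 1)*(j + 2)*(j^2 + j - 6) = (j - 5)*(j - 2)*(j + 1)*(j + 2)*(j + 3)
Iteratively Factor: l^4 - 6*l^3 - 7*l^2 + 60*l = (l)*(l^3 - 6*l^2 - 7*l + 60) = l*(l + 3)*(l^2 - 9*l + 20) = l*(l - 5)*(l + 3)*(l - 4)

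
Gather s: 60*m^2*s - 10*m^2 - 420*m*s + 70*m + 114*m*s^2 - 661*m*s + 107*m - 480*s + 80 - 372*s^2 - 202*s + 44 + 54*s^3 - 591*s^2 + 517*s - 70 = -10*m^2 + 177*m + 54*s^3 + s^2*(114*m - 963) + s*(60*m^2 - 1081*m - 165) + 54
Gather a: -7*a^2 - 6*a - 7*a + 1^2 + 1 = -7*a^2 - 13*a + 2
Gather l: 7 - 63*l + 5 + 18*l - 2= 10 - 45*l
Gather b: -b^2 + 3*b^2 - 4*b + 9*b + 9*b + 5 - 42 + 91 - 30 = 2*b^2 + 14*b + 24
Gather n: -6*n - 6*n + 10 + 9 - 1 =18 - 12*n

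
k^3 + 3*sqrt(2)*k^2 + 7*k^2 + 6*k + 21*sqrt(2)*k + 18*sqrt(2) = (k + 1)*(k + 6)*(k + 3*sqrt(2))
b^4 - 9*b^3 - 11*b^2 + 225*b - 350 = (b - 7)*(b - 5)*(b - 2)*(b + 5)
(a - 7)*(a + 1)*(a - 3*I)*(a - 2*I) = a^4 - 6*a^3 - 5*I*a^3 - 13*a^2 + 30*I*a^2 + 36*a + 35*I*a + 42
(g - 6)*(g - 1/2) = g^2 - 13*g/2 + 3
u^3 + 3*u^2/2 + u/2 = u*(u + 1/2)*(u + 1)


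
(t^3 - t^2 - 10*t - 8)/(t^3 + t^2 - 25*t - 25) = (t^2 - 2*t - 8)/(t^2 - 25)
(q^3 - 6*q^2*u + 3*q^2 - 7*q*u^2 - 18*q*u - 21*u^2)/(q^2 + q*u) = q - 7*u + 3 - 21*u/q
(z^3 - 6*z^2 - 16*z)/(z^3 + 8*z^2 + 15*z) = (z^2 - 6*z - 16)/(z^2 + 8*z + 15)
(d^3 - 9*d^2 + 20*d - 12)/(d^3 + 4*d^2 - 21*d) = (d^3 - 9*d^2 + 20*d - 12)/(d*(d^2 + 4*d - 21))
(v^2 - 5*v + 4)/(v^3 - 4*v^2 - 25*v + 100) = (v - 1)/(v^2 - 25)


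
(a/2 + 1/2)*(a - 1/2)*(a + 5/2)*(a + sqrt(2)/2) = a^4/2 + sqrt(2)*a^3/4 + 3*a^3/2 + 3*a^2/8 + 3*sqrt(2)*a^2/4 - 5*a/8 + 3*sqrt(2)*a/16 - 5*sqrt(2)/16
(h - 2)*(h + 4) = h^2 + 2*h - 8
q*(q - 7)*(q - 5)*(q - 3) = q^4 - 15*q^3 + 71*q^2 - 105*q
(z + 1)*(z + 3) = z^2 + 4*z + 3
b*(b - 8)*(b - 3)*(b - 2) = b^4 - 13*b^3 + 46*b^2 - 48*b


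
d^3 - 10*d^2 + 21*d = d*(d - 7)*(d - 3)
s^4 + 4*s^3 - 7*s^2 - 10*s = s*(s - 2)*(s + 1)*(s + 5)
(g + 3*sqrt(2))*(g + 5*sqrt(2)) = g^2 + 8*sqrt(2)*g + 30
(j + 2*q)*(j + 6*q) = j^2 + 8*j*q + 12*q^2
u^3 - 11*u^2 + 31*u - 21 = (u - 7)*(u - 3)*(u - 1)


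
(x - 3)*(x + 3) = x^2 - 9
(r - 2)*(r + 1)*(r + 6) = r^3 + 5*r^2 - 8*r - 12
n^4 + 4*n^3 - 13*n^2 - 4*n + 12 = (n - 2)*(n - 1)*(n + 1)*(n + 6)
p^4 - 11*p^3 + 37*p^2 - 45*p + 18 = (p - 6)*(p - 3)*(p - 1)^2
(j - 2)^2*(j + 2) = j^3 - 2*j^2 - 4*j + 8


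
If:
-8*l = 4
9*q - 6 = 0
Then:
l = -1/2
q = 2/3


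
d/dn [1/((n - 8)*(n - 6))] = 2*(7 - n)/(n^4 - 28*n^3 + 292*n^2 - 1344*n + 2304)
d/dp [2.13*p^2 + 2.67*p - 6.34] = 4.26*p + 2.67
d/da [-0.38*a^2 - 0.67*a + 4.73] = -0.76*a - 0.67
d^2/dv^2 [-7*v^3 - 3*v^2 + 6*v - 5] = -42*v - 6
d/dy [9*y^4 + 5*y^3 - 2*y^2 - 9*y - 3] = 36*y^3 + 15*y^2 - 4*y - 9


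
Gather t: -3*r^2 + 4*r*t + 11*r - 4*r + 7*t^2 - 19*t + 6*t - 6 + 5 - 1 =-3*r^2 + 7*r + 7*t^2 + t*(4*r - 13) - 2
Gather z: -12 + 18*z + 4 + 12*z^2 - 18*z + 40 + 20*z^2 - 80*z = 32*z^2 - 80*z + 32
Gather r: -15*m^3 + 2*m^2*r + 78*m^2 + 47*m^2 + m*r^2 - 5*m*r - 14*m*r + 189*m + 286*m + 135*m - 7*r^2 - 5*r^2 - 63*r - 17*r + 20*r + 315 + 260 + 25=-15*m^3 + 125*m^2 + 610*m + r^2*(m - 12) + r*(2*m^2 - 19*m - 60) + 600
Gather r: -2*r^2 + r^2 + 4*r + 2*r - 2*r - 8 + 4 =-r^2 + 4*r - 4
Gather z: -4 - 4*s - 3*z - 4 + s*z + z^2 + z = -4*s + z^2 + z*(s - 2) - 8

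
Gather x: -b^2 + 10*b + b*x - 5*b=-b^2 + b*x + 5*b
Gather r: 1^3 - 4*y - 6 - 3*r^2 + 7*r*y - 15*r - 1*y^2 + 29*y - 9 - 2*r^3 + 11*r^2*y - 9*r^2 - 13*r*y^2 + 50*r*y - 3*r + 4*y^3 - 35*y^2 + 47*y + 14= -2*r^3 + r^2*(11*y - 12) + r*(-13*y^2 + 57*y - 18) + 4*y^3 - 36*y^2 + 72*y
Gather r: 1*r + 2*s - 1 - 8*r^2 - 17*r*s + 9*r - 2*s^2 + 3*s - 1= -8*r^2 + r*(10 - 17*s) - 2*s^2 + 5*s - 2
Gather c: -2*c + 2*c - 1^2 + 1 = 0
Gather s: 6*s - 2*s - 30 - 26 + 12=4*s - 44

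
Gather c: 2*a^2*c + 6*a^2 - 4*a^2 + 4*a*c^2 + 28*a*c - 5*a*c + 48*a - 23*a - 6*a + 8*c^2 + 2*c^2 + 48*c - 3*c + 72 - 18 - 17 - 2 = 2*a^2 + 19*a + c^2*(4*a + 10) + c*(2*a^2 + 23*a + 45) + 35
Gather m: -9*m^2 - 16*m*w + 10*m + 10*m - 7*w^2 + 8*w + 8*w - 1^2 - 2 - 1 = -9*m^2 + m*(20 - 16*w) - 7*w^2 + 16*w - 4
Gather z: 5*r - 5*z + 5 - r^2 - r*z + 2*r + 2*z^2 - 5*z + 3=-r^2 + 7*r + 2*z^2 + z*(-r - 10) + 8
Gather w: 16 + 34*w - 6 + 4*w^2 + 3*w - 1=4*w^2 + 37*w + 9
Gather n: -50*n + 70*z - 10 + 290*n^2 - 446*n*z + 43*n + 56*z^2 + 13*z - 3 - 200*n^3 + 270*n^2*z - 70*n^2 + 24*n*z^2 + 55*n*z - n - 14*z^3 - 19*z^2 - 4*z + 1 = -200*n^3 + n^2*(270*z + 220) + n*(24*z^2 - 391*z - 8) - 14*z^3 + 37*z^2 + 79*z - 12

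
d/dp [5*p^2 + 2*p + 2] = 10*p + 2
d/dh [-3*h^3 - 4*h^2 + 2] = h*(-9*h - 8)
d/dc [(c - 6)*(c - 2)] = 2*c - 8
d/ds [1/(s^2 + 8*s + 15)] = 2*(-s - 4)/(s^2 + 8*s + 15)^2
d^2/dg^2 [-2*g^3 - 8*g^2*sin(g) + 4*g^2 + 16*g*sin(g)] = 8*g^2*sin(g) - 16*g*sin(g) - 32*g*cos(g) - 12*g - 16*sin(g) + 32*cos(g) + 8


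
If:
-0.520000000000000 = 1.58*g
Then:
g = -0.33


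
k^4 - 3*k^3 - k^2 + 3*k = k*(k - 3)*(k - 1)*(k + 1)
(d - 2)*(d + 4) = d^2 + 2*d - 8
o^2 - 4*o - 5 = (o - 5)*(o + 1)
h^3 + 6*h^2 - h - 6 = (h - 1)*(h + 1)*(h + 6)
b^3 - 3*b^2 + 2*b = b*(b - 2)*(b - 1)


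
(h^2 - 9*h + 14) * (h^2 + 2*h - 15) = h^4 - 7*h^3 - 19*h^2 + 163*h - 210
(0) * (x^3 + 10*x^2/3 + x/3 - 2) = 0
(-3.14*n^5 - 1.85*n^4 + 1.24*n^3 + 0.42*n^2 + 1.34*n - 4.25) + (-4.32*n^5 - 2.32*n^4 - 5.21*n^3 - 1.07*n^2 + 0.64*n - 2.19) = -7.46*n^5 - 4.17*n^4 - 3.97*n^3 - 0.65*n^2 + 1.98*n - 6.44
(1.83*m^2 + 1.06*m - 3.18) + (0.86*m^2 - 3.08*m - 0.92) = 2.69*m^2 - 2.02*m - 4.1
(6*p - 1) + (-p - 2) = 5*p - 3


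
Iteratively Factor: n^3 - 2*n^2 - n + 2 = (n - 2)*(n^2 - 1) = (n - 2)*(n - 1)*(n + 1)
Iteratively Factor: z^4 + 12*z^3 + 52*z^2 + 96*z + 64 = (z + 4)*(z^3 + 8*z^2 + 20*z + 16) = (z + 4)^2*(z^2 + 4*z + 4) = (z + 2)*(z + 4)^2*(z + 2)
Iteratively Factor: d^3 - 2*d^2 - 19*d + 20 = (d - 5)*(d^2 + 3*d - 4) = (d - 5)*(d - 1)*(d + 4)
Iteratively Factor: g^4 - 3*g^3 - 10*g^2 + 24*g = (g + 3)*(g^3 - 6*g^2 + 8*g) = (g - 4)*(g + 3)*(g^2 - 2*g) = (g - 4)*(g - 2)*(g + 3)*(g)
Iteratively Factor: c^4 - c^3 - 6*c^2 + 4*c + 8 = (c - 2)*(c^3 + c^2 - 4*c - 4) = (c - 2)^2*(c^2 + 3*c + 2) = (c - 2)^2*(c + 2)*(c + 1)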